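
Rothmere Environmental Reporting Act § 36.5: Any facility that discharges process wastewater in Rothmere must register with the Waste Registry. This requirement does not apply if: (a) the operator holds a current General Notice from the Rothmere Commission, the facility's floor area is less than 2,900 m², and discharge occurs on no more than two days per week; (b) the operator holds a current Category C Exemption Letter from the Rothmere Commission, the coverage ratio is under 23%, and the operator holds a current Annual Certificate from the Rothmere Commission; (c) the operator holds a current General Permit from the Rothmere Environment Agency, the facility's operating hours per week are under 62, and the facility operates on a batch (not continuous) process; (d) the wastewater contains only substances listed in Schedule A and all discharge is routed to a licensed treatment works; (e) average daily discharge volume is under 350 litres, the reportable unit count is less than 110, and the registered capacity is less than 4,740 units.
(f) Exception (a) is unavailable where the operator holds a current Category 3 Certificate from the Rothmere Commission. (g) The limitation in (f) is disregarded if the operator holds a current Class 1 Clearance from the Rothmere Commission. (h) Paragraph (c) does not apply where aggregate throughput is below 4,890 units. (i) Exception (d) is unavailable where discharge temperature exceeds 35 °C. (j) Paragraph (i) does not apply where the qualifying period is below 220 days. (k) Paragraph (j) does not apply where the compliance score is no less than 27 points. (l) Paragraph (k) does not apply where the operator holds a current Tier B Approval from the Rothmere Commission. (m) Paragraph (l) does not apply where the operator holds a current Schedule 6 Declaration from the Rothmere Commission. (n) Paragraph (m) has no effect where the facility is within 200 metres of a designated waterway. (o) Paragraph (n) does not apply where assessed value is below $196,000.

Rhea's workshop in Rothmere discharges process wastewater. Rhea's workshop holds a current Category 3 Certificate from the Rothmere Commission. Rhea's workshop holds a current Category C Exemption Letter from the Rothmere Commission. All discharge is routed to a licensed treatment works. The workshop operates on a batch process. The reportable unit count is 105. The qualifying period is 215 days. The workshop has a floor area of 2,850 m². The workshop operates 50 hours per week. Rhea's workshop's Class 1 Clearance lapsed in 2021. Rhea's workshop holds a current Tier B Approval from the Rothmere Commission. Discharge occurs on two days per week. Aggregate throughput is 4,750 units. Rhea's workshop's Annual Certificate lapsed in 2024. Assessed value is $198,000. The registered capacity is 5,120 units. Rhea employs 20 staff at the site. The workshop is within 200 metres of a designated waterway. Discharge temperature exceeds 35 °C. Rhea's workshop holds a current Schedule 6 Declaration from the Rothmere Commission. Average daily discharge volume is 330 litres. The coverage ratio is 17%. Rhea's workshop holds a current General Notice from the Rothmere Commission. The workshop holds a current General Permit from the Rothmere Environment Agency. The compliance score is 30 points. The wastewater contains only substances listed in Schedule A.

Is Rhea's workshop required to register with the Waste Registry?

Exception (a): a current General Notice is held; the facility's floor area is 2,850 m², less than the 2,900 m² limit; discharge occurs on no more than two days per week — every condition holds. But: (f) operates against (a): a current Category 3 Certificate is held. (g), which would lift (f), does not operate here — there is no Class 1 Clearance in force. (a) is therefore removed.
Exception (b) fails — there is no Annual Certificate in force.
Exception (c): a current General Permit is held; the facility's operating hours per week are 50, under the 62 limit; the facility operates on a batch process — every condition holds. However, paragraph (h) must be considered: (h) is triggered — aggregate throughput is 4,750 units, below the 4,890 units limit. (c) is therefore removed.
All of (d)'s requirements are met (the wastewater is Schedule-A-only; discharge is routed to a licensed treatment works). As to paragraphs (i)–(o): (i) operates (discharge temperature exceeds 35 °C), but is set aside by (j): (j) operates against (i): the qualifying period is 215 days, below the 220 days limit. (k) applies (the compliance score is 30 points, meeting the 27 points threshold), but yields to (l): (l) operates — a current Tier B Approval is held. (m) would limit (l) — a current Schedule 6 Declaration is held — but (n) sets (m) aside: (n) operates against (m): the workshop is within 200 m of a designated waterway. (o) is inapplicable (assessed value is $198,000, not below $196,000), so (n) stands. So (d) applies.
Exception (e) fails — the registered capacity is 5,120 units, not less than 4,740 units.

No — exception (d) applies; Rhea's workshop is not required to register with the Waste Registry.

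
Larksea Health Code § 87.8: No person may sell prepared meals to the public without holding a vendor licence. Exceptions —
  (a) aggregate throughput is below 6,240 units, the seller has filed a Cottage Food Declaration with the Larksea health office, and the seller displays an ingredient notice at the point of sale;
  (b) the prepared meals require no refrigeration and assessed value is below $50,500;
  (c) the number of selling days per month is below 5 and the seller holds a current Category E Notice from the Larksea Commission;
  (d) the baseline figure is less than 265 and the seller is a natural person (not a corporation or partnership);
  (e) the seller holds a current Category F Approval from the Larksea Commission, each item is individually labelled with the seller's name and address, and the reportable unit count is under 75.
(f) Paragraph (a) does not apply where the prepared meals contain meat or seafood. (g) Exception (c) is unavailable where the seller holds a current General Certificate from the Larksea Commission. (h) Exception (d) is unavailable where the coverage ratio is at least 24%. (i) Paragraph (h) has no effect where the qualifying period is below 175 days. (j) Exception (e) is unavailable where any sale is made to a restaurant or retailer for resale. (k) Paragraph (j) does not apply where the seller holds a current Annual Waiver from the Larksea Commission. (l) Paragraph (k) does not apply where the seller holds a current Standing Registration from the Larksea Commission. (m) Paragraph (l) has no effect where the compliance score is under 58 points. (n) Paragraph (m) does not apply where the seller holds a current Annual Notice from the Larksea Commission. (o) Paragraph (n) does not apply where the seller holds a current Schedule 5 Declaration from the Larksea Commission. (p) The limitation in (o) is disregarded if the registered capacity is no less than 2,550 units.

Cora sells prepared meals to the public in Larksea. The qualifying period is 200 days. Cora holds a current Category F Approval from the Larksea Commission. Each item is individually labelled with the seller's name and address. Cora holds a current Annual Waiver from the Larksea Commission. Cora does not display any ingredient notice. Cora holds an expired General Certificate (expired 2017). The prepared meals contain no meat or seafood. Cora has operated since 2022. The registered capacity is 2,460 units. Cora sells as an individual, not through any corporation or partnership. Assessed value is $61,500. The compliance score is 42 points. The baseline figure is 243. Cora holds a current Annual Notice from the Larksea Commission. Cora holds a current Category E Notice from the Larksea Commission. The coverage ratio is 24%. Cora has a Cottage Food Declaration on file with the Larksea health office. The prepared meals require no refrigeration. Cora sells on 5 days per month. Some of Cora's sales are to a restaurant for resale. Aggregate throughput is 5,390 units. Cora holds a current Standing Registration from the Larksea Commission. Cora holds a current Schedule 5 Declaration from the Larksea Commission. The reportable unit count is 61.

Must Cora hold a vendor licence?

No — exception (e) applies; Cora is not required to hold a vendor licence.

Exception (a) does not apply: no ingredient notice is displayed.
Exception (b) does not apply: assessed value is $61,500, not below $50,500.
Exception (c) requires that the number of selling days per month is below 5; but the number of selling days per month is 5, not below 5, so (c) is unavailable.
Exception (d)'s conditions are all satisfied: the baseline figure is 243, less than the 265 limit; the seller is a natural person. But: (h) operates — the coverage ratio is 24%, meeting the 24% threshold. (i), which would lift (h), is inapplicable — the qualifying period is 200 days, not below 175 days. (d) is therefore removed.
Exception (e): a current Category F Approval is held; items are individually labelled; the reportable unit count is 61, under the 75 limit — every condition holds. Applying paragraphs (j)–(p): (j) would limit (e) — some sales are to a restaurant for resale — but (k) sets (j) aside: (k) operates against (j): a current Annual Waiver is held. (l) operates (a current Standing Registration is held), but is overridden by (m): (m) is engaged — the compliance score is 42 points, under the 58 points limit. (n) would limit (m) — a current Annual Notice is held — but (o) sets (n) aside: (o) operates against (n): a current Schedule 5 Declaration is held. (p) is not engaged (the registered capacity is 2,460 units, short of 2,550 units), so (o) stands. So (e) applies.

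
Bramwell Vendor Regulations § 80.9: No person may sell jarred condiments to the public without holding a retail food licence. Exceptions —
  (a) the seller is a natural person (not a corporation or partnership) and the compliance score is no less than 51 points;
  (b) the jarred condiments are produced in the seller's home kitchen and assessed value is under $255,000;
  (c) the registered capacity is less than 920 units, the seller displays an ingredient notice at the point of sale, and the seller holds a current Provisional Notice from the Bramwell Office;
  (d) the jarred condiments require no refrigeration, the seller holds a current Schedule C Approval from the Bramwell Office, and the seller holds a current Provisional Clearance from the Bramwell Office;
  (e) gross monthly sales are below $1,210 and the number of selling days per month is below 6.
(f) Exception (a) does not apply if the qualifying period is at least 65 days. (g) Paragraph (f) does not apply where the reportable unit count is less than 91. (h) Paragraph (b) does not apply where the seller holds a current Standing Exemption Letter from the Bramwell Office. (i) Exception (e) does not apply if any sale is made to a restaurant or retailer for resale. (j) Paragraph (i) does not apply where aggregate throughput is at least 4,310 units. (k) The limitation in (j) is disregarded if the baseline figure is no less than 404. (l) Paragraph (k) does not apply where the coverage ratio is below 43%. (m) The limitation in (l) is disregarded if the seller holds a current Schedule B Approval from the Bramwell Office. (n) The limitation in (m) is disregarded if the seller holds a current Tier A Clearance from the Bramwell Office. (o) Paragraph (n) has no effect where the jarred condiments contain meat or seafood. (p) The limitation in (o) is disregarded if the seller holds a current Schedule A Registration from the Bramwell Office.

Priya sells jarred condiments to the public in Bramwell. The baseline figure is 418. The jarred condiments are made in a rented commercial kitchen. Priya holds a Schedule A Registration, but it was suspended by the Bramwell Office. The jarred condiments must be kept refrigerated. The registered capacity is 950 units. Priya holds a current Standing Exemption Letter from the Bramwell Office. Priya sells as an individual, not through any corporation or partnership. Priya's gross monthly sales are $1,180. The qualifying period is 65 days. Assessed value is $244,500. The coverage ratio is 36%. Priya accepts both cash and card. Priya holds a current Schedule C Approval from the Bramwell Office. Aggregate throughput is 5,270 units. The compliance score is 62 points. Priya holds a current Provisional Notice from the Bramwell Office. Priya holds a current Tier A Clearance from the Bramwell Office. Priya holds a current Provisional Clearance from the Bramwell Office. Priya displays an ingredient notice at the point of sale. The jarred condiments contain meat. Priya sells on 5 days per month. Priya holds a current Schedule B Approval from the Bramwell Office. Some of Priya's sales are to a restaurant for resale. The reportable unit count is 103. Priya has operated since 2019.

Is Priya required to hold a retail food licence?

Yes — Priya must hold a retail food licence.

Exception (a) is satisfied on its face — the seller is a natural person; the compliance score is 62 points, meeting the 51 points threshold. But applying paragraphs (f)–(g): (f) applies — the qualifying period is 65 days, meeting the 65 days threshold. (g), which would lift (f), is not triggered — the reportable unit count is 103, not less than 91. Exception (a) does not apply.
Exception (b) fails — the jarred condiments are made in a commercial kitchen, not a home kitchen.
Exception (c) fails — the registered capacity is 950 units, not less than 920 units.
Exception (d) requires that the jarred condiments require no refrigeration; but the jarred condiments require refrigeration, so (d) is unavailable.
Exception (e): gross monthly sales are $1,180, below the $1,210 limit; the number of selling days per month is 5, below the 6 limit — every condition holds. But: (i) is triggered — some sales are to a restaurant for resale. (j) would limit (i) — aggregate throughput is 5,270 units, meeting the 4,310 units threshold — but (k) sets (j) aside: (k) operates against (j): the baseline figure is 418, meeting the 404 threshold. (l) would limit (k) — the coverage ratio is 36%, below the 43% limit — but (m) sets (l) aside: (m) operates against (l): a current Schedule B Approval is held. (n) would limit (m) — a current Tier A Clearance is held — but (o) sets (n) aside: (o) applies — the jarred condiments contain meat. (p) is not engaged (the Schedule A Registration is not current), so (o) stands. So (e) is unavailable.
No exception displaces § 80.9.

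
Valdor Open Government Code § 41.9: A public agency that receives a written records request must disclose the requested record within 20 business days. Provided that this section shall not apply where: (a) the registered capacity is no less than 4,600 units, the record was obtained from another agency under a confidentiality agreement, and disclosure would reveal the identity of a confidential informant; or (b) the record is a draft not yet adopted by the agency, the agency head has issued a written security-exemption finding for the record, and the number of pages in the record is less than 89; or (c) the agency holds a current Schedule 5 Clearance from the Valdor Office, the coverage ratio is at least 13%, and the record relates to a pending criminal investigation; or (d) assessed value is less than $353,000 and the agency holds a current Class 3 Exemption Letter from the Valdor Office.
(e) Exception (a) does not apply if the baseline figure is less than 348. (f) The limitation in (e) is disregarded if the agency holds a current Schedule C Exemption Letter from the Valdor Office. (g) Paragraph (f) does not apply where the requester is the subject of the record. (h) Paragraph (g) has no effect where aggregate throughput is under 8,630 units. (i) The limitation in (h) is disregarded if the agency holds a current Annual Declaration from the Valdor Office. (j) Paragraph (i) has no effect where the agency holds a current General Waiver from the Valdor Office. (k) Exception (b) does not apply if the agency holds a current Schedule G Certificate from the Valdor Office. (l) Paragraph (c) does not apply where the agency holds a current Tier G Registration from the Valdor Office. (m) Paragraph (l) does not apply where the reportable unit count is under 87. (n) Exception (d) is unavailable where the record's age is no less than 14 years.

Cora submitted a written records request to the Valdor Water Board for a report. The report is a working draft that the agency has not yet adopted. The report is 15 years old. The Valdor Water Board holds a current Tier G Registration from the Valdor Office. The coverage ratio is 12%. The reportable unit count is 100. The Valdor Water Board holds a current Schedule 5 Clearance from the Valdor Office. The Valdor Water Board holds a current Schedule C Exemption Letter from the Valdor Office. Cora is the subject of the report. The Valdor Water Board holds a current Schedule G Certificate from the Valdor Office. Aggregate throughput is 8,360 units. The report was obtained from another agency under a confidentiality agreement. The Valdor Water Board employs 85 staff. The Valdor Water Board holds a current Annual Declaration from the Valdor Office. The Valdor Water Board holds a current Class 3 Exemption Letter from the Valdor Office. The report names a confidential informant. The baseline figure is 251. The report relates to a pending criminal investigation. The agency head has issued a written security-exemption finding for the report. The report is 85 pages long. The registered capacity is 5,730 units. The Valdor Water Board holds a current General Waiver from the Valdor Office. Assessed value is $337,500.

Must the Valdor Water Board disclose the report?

No — exception (a) applies; the Valdor Water Board is not required to disclose the report.

Exception (a)'s conditions are all satisfied: the registered capacity is 5,730 units, meeting the 4,600 units threshold; the report was obtained under a confidentiality agreement; the report names a confidential informant. Under paragraphs (e)–(j): (e) would limit (a) — the baseline figure is 251, less than the 348 limit — but (f) sets (e) aside: (f) is triggered — a current Schedule C Exemption Letter is held. (g) applies (Cora is the subject of the report), but is set aside by (h): (h) operates against (g): aggregate throughput is 8,360 units, under the 8,630 units limit. (i) would limit (h) — a current Annual Declaration is held — but (j) sets (i) aside: (j) operates against (i): a current General Waiver is held. So (a) applies.
Exception (b) is satisfied on its face — the report is an unadopted draft; a written security-exemption finding has been issued; the number of pages in the record is 85, less than the 89 limit. But applying paragraph (k): (k) operates against (b): a current Schedule G Certificate is held. So (b) is unavailable.
Exception (c) fails — the coverage ratio is 12%, short of 13%.
All of (d)'s requirements are met (assessed value is $337,500, less than the $353,000 limit; a current Class 3 Exemption Letter is held). However, paragraph (n) must be considered: (n) is triggered — the record's age is 15 years, meeting the 14 years threshold. (d) is therefore removed.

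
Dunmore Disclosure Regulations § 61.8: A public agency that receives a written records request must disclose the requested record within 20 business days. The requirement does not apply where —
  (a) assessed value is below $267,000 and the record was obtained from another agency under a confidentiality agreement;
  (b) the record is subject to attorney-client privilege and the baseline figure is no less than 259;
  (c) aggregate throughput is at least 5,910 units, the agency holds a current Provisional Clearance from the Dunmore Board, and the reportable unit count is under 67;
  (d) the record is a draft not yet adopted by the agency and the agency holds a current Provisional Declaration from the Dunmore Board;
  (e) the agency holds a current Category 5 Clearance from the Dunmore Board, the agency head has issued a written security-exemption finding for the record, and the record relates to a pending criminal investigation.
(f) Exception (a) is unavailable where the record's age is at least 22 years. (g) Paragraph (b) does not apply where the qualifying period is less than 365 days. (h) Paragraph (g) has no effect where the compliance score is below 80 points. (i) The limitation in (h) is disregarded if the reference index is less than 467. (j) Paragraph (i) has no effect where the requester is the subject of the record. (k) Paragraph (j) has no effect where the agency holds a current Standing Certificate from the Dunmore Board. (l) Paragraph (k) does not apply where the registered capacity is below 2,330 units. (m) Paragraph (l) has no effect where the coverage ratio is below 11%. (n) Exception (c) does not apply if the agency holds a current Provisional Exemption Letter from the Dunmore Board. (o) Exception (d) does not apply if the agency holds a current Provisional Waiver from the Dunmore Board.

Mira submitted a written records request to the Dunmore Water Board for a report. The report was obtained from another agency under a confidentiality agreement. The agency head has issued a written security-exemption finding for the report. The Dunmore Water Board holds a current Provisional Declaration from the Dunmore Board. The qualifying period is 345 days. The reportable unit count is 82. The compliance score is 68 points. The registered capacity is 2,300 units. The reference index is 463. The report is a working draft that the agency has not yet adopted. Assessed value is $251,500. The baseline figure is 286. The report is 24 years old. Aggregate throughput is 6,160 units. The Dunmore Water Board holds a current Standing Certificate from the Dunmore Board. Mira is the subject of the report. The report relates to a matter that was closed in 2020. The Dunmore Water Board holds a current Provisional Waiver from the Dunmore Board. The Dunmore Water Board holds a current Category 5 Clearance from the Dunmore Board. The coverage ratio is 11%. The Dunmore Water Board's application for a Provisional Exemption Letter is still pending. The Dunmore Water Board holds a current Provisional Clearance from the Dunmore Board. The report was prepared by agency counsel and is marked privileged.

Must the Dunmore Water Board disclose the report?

No — exception (b) applies; the Dunmore Water Board is not required to disclose the report.

Exception (a) is satisfied on its face — assessed value is $251,500, below the $267,000 limit; the report was obtained under a confidentiality agreement. Turning to paragraph (f): (f) operates — the record's age is 24 years, meeting the 22 years threshold. Exception (a) does not apply.
Exception (b) is satisfied on its face — the report is privileged; the baseline figure is 286, meeting the 259 threshold. As to paragraphs (g)–(m): (g) applies (the qualifying period is 345 days, less than the 365 days limit), but yields to (h): (h) is triggered — the compliance score is 68 points, below the 80 points limit. (i) would limit (h) — the reference index is 463, less than the 467 limit — but (j) sets (i) aside: (j) operates against (i): Mira is the subject of the report. (k) applies (a current Standing Certificate is held), but is set aside by (l): (l) applies — the registered capacity is 2,300 units, below the 2,330 units limit. (m) is not triggered (the coverage ratio is 11%, not below 11%), so (l) stands. So (b) applies.
Exception (c) requires that the reportable unit count is under 67; but the reportable unit count is 82, not under 67, so (c) is unavailable.
Exception (d)'s conditions are all satisfied: the report is an unadopted draft; a current Provisional Declaration is held. However, paragraph (o) must be considered: (o) applies — a current Provisional Waiver is held. So (d) is unavailable.
Exception (e) does not apply: the report relates to a closed matter.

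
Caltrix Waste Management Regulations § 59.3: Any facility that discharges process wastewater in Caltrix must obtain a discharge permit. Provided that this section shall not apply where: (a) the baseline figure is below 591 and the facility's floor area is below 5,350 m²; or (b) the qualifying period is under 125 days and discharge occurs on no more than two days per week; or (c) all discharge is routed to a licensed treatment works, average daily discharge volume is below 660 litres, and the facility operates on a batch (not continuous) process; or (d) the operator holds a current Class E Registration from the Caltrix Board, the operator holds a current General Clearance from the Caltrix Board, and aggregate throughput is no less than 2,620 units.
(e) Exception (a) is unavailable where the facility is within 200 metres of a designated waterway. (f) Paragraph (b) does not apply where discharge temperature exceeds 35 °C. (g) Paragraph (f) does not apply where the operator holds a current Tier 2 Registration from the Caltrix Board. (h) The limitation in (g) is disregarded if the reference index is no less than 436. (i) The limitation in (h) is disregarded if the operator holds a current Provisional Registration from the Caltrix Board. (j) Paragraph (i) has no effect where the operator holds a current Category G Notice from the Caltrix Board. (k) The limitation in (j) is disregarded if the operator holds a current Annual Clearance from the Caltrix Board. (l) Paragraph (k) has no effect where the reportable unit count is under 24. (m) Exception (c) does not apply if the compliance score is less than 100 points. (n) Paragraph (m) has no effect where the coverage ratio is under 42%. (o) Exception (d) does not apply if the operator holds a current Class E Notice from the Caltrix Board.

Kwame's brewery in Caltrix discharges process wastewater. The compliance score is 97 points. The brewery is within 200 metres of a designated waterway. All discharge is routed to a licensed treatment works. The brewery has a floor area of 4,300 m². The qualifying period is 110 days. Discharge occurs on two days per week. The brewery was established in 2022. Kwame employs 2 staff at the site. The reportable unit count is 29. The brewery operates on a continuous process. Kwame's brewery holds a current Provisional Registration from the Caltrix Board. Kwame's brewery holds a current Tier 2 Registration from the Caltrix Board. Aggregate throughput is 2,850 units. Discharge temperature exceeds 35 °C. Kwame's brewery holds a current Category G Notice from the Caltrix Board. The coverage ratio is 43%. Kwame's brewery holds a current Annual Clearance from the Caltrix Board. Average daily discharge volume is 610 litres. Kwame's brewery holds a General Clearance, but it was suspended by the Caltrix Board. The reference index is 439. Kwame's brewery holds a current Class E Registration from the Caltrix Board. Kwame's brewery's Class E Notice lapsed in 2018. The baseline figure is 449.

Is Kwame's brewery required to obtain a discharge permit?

No — exception (b) applies; Kwame's brewery is not required to obtain a discharge permit.

Exception (a): the baseline figure is 449, below the 591 limit; the facility's floor area is 4,300 m², below the 5,350 m² limit — every condition holds. Turning to paragraph (e): (e) operates against (a): the brewery is within 200 m of a designated waterway. Exception (a) does not apply.
All of (b)'s requirements are met (the qualifying period is 110 days, under the 125 days limit; discharge occurs on no more than two days per week). Applying paragraphs (f)–(l): (f) applies (discharge temperature exceeds 35 °C), but is set aside by (g): (g) is triggered — a current Tier 2 Registration is held. (h) operates (the reference index is 439, meeting the 436 threshold), but is set aside by (i): (i) operates against (h): a current Provisional Registration is held. (j) is triggered (a current Category G Notice is held), but is displaced by (k): (k) applies — a current Annual Clearance is held. (l), which would lift (k), is not triggered — the reportable unit count is 29, not under 24. (b) remains available.
Exception (c) does not apply: the facility operates on a continuous process.
Exception (d) fails — the General Clearance is not current.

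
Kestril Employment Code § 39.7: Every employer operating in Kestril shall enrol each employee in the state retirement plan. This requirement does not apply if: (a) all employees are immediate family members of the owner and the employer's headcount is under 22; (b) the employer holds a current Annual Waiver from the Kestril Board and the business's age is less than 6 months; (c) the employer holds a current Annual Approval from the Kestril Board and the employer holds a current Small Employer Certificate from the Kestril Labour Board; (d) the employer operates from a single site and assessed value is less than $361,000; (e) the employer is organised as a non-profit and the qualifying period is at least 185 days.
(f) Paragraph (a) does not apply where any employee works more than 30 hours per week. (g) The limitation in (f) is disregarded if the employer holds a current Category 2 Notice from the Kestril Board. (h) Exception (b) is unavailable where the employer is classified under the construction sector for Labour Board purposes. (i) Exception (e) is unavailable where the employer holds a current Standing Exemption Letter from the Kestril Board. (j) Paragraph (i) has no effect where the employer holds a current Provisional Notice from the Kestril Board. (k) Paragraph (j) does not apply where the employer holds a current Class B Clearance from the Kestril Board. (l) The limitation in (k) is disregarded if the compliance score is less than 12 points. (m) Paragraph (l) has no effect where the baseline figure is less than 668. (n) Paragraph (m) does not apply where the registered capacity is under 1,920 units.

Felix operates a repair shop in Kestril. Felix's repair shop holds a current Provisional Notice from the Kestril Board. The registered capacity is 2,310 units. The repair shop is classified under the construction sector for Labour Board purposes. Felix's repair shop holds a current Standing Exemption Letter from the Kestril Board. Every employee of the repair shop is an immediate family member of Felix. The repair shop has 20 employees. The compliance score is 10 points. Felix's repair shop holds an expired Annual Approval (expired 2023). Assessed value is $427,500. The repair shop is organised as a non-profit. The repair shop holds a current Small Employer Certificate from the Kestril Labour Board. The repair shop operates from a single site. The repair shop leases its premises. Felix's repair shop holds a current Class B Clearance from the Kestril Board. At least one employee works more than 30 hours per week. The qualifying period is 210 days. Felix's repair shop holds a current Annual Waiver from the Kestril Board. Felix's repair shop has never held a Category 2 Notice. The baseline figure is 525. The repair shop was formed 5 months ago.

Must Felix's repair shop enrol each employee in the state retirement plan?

Yes — Felix's repair shop must enrol each employee in the state retirement plan.

All of (a)'s requirements are met (every employee is an immediate family member; the employer's headcount is 20, under the 22 limit). Turning to paragraphs (f)–(g): (f) operates against (a): at least one employee exceeds 30 hours/week. (g) does not operate here (there is no Category 2 Notice in force), so (f) stands. Exception (a) does not apply.
Exception (b)'s conditions are all satisfied: a current Annual Waiver is held; the business's age is 5 months, less than the 6 months limit. But applying paragraph (h): (h) operates against (b): the repair shop is classified under the construction sector. So (b) is unavailable.
Exception (c) does not apply: the Annual Approval is not current.
Exception (d) fails — assessed value is $427,500, not less than $361,000.
Exception (e): the employer is a non-profit; the qualifying period is 210 days, meeting the 185 days threshold — every condition holds. However, paragraphs (i)–(n) must be considered: (i) operates against (e): a current Standing Exemption Letter is held. (j) applies (a current Provisional Notice is held), but is set aside by (k): (k) operates against (j): a current Class B Clearance is held. (l) would limit (k) — the compliance score is 10 points, less than the 12 points limit — but (m) sets (l) aside: (m) operates against (l): the baseline figure is 525, less than the 668 limit. (n) does not operate here (the registered capacity is 2,310 units, not under 1,920 units), so (m) stands. (e) is therefore removed.
Every exception is unavailable, so the rule governs.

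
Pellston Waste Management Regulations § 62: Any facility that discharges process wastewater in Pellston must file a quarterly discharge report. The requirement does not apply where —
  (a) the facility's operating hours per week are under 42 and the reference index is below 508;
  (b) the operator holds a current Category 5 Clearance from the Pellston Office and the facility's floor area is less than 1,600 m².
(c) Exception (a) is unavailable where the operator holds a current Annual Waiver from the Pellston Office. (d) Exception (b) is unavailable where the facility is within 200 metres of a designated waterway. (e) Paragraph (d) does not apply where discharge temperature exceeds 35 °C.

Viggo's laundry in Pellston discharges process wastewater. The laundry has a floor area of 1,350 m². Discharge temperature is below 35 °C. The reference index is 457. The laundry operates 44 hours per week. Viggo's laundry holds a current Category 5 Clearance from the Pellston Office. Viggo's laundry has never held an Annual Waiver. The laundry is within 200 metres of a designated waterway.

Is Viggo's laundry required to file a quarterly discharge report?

Yes — Viggo's laundry must file a quarterly discharge report.

Exception (a) requires that the facility's operating hours per week are under 42; but the facility's operating hours per week are 44, not under 42, so (a) is unavailable.
Exception (b): a current Category 5 Clearance is held; the facility's floor area is 1,350 m², less than the 1,600 m² limit — every condition holds. However, paragraphs (d)–(e) must be considered: (d) operates against (b): the laundry is within 200 m of a designated waterway. (e) is not engaged (discharge temperature is below 35 °C), so (d) stands. So (b) is unavailable.
No exception is made out. Viggo's laundry falls within the general rule.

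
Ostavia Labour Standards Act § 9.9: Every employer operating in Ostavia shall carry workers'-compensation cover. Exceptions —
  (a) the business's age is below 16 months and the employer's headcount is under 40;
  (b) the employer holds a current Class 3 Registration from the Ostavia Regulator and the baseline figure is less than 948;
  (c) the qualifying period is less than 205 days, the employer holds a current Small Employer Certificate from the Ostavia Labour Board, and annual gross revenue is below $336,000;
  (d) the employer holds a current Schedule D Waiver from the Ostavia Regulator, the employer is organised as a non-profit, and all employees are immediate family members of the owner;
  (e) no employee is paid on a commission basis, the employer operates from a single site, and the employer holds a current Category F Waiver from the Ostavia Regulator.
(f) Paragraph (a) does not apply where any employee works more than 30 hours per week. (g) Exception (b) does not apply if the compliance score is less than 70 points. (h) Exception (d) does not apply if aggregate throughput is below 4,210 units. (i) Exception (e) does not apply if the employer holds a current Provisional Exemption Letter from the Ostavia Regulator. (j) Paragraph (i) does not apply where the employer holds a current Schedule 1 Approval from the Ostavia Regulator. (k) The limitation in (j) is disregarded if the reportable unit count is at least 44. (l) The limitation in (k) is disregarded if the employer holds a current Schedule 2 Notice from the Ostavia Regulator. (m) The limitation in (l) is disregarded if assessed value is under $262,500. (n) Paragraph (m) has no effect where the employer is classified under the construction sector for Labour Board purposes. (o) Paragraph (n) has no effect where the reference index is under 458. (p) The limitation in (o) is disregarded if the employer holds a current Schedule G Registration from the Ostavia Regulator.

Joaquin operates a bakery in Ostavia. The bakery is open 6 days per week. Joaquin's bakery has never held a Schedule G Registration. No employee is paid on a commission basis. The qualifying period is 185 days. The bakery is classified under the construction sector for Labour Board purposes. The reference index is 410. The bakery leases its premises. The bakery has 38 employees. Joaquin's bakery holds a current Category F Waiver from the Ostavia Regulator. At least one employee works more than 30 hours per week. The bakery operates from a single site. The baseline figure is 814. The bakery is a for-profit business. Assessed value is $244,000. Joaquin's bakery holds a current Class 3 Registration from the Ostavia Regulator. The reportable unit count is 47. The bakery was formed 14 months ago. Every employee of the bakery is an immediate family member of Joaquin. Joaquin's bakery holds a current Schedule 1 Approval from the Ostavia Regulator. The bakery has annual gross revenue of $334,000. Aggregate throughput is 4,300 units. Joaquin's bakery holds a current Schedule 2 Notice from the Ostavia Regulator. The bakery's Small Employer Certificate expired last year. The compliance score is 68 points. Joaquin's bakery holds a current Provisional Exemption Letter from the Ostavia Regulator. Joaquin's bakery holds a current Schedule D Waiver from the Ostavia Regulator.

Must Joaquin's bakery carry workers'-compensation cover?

Exception (a): the business's age is 14 months, below the 16 months limit; the employer's headcount is 38, under the 40 limit — every condition holds. But: (f) operates — at least one employee exceeds 30 hours/week. So (a) is unavailable.
Exception (b): a current Class 3 Registration is held; the baseline figure is 814, less than the 948 limit — every condition holds. Turning to paragraph (g): (g) applies — the compliance score is 68 points, less than the 70 points limit. Exception (b) does not apply.
Exception (c) requires that the employer holds a current Small Employer Certificate from the Ostavia Labour Board; but the Small Employer Certificate has expired, so (c) is unavailable.
Exception (d) fails — the employer is for-profit.
All of (e)'s requirements are met (no employee is paid on commission; the employer operates from a single site; a current Category F Waiver is held). But applying paragraphs (i)–(p): (i) operates against (e): a current Provisional Exemption Letter is held. (j) is triggered (a current Schedule 1 Approval is held), but is displaced by (k): (k) is triggered — the reportable unit count is 47, meeting the 44 threshold. (l) is engaged (a current Schedule 2 Notice is held), but yields to (m): (m) operates — assessed value is $244,000, under the $262,500 limit. (n) would limit (m) — the bakery is classified under the construction sector — but (o) sets (n) aside: (o) operates against (n): the reference index is 410, under the 458 limit. (p) is not triggered (there is no Schedule G Registration in force), so (o) stands. So (e) is unavailable.
No exception is made out. Joaquin's bakery falls within the general rule.

Yes — Joaquin's bakery must carry workers'-compensation cover.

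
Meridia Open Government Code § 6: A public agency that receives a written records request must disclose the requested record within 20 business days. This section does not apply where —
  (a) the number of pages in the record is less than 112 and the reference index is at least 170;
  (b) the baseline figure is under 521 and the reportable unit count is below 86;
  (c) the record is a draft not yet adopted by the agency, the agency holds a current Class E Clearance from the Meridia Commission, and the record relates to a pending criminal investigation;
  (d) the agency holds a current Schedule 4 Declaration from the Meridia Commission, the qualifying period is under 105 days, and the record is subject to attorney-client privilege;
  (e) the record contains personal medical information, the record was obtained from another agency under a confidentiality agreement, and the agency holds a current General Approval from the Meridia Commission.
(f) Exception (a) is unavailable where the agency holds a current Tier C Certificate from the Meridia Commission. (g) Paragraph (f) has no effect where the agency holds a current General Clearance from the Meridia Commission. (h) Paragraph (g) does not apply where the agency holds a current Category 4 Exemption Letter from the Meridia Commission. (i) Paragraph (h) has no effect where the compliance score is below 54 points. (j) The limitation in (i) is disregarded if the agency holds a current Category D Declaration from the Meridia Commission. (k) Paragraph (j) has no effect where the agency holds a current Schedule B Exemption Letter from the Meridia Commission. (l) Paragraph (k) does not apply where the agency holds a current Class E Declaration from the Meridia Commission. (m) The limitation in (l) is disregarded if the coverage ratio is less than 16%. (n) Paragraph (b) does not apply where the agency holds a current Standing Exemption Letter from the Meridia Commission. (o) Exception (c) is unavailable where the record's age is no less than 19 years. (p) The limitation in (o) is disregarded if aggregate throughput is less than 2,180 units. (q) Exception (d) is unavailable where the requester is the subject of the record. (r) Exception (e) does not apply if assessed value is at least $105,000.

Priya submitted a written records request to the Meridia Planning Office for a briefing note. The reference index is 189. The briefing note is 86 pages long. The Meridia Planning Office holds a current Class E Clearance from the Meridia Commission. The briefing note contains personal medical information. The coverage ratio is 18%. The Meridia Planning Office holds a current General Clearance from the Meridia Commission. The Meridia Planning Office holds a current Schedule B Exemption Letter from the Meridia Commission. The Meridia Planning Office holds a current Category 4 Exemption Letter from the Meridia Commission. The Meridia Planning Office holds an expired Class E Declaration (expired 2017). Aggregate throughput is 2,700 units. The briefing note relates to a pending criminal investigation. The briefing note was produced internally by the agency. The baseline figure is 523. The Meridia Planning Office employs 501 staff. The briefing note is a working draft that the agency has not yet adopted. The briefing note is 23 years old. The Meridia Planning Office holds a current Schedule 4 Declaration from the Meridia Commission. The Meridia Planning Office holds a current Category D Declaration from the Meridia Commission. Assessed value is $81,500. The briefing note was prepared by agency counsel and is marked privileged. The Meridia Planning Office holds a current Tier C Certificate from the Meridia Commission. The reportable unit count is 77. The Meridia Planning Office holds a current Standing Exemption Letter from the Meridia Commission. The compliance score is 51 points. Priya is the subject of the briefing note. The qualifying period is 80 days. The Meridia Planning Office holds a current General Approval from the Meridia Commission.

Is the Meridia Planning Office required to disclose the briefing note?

All of (a)'s requirements are met (the number of pages in the record is 86, less than the 112 limit; the reference index is 189, meeting the 170 threshold). Considering the limiting provisions: (f) would limit (a) — a current Tier C Certificate is held — but (g) sets (f) aside: (g) is engaged — a current General Clearance is held. (h) operates (a current Category 4 Exemption Letter is held), but is displaced by (i): (i) is engaged — the compliance score is 51 points, below the 54 points limit. (j) applies (a current Category D Declaration is held), but is overridden by (k): (k) applies — a current Schedule B Exemption Letter is held. (l) is not triggered (there is no Class E Declaration in force), so (k) stands. Exception (a) stands.
Exception (b) requires that the baseline figure is under 521; but the baseline figure is 523, not under 521, so (b) is unavailable.
Exception (c) is satisfied on its face — the briefing note is an unadopted draft; a current Class E Clearance is held; the briefing note relates to a pending investigation. But: (o) operates against (c): the record's age is 23 years, meeting the 19 years threshold. (p), which would lift (o), does not operate here — aggregate throughput is 2,700 units, not less than 2,180 units. (c) is therefore removed.
Exception (d) is satisfied on its face — a current Schedule 4 Declaration is held; the qualifying period is 80 days, under the 105 days limit; the briefing note is privileged. But: (q) is triggered — Priya is the subject of the briefing note. Exception (d) does not apply.
Exception (e) does not apply: the briefing note was produced internally.

No — exception (a) applies; the Meridia Planning Office is not required to disclose the briefing note.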